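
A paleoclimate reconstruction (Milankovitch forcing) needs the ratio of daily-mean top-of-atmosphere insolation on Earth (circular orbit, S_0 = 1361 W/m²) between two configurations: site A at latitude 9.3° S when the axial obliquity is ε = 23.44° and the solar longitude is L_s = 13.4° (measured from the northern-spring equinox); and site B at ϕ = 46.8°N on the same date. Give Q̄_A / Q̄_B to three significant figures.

— Configuration A (ϕ=-9.3°):
Solar declination: sin δ = sin ε · sin L_s = sin 23.44° × sin 13.4° = 0.09219, so δ = +5.289°.
cos h₀ = −tan(-9.3°) tan(+5.289°) = 0.0152, h₀ = 1.5556 rad.
Bracket: h₀ sin ϕ sin δ + cos ϕ cos δ sin h₀ = 1.5556×-0.16160×0.09219 + 0.98686×0.99574×0.99989 = -0.023175 + 0.982548 = 0.959373.
Q̄ = (S_0/π) × [bracket] = (1361/π) × 0.959373 = 415.62 W/m².
— Configuration B (ϕ=+46.8°):
cos h₀ = −tan(+46.8°) tan(+5.289°) = -0.0986, h₀ = 1.6695 rad.
Bracket: h₀ sin ϕ sin δ + cos ϕ cos δ sin h₀ = 1.6695×0.72897×0.09219 + 0.68455×0.99574×0.99513 = 0.112197 + 0.678314 = 0.790511.
Q̄ = (S_0/π) × [bracket] = (1361/π) × 0.790511 = 342.46 W/m².
Ratio Q̄_A / Q̄_B = 415.62 / 342.46 = 1.214.

Q̄_A / Q̄_B ≈ 1.21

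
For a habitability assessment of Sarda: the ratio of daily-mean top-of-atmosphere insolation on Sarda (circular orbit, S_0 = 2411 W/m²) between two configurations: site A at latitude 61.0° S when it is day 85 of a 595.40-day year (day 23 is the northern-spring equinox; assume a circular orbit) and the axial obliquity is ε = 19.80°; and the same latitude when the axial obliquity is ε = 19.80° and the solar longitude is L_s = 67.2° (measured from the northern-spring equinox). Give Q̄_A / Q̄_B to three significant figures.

— Configuration A (ϕ=-61.0°):
Solar longitude: L_s = 360° × (85 − 23)/595.40 = 37.487°.
sin δ = sin 19.80° × sin 37.487° = 0.20615, so δ = +11.897°.
cos h₀ = −tan(-61.0°) tan(+11.897°) = 0.3801, h₀ = 1.1809 rad.
Bracket: h₀ sin ϕ sin δ + cos ϕ cos δ sin h₀ = 1.1809×-0.87462×0.20615 + 0.48481×0.97852×0.92496 = -0.212920 + 0.438798 = 0.225878.
Q̄ = (S_0/π) × [bracket] = (2411/π) × 0.225878 = 173.35 W/m².
— Configuration B (ϕ=-61.0°):
Solar declination: sin δ = sin ε · sin L_s = sin 19.80° × sin 67.2° = 0.31227, so δ = +18.196°.
cos h₀ = −tan(-61.0°) tan(+18.196°) = 0.5930, h₀ = 0.9360 rad.
Bracket: h₀ sin ϕ sin δ + cos ϕ cos δ sin h₀ = 0.9360×-0.87462×0.31227 + 0.48481×0.94999×0.80520 = -0.255638 + 0.370847 = 0.115209.
Q̄ = (S_0/π) × [bracket] = (2411/π) × 0.115209 = 88.417 W/m².
Ratio Q̄_A / Q̄_B = 173.35 / 88.417 = 1.961.

Q̄_A / Q̄_B ≈ 1.96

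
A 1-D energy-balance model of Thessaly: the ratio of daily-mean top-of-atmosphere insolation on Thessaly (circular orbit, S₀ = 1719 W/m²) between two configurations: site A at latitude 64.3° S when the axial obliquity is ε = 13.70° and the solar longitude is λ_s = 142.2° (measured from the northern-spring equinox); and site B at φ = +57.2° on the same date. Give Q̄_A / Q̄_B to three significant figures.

Q̄_A / Q̄_B ≈ 0.329

— Configuration A (φ=-64.3°):
Solar declination: sin δ = sin ε · sin λ_s = sin 13.70° × sin 142.2° = 0.14516, so δ = +8.347°.
cos H₀ = −tan(-64.3°) tan(+8.347°) = 0.3048, H₀ = 1.2610 rad.
Bracket: H₀ sin φ sin δ + cos φ cos δ sin H₀ = 1.2610×-0.90108×0.14516 + 0.43366×0.98941×0.95240 = -0.164940 + 0.408644 = 0.243704.
Q̄ = (S₀/π) × [bracket] = (1719/π) × 0.243704 = 133.35 W/m².
— Configuration B (φ=+57.2°):
cos H₀ = −tan(+57.2°) tan(+8.347°) = -0.2277, H₀ = 1.8005 rad.
Bracket: H₀ sin φ sin δ + cos φ cos δ sin H₀ = 1.8005×0.84057×0.14516 + 0.54171×0.98941×0.97374 = 0.219692 + 0.521899 = 0.741591.
Q̄ = (S₀/π) × [bracket] = (1719/π) × 0.741591 = 405.78 W/m².
Ratio Q̄_A / Q̄_B = 133.35 / 405.78 = 0.3286.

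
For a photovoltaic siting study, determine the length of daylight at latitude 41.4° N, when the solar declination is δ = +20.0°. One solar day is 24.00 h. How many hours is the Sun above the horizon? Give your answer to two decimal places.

14.50 h

cos h₀ = −tan ϕ · tan δ = −tan(+41.4°) × tan(+20.000°) = -0.3209, so h₀ = 1.8975 rad = 108.72°.
Daylight = 2h₀/(2π) × 24.00 h = (1.8975/π) × 24.00 = 14.50 h.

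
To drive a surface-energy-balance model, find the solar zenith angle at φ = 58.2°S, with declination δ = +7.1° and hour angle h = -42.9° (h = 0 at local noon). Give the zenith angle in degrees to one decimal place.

θ_z = 73.9°

cos θ_z = sin φ sin δ + cos φ cos δ cos h = -0.105048 + 0.383058 = 0.278010.
θ_z = arccos(0.278010) = 73.9°.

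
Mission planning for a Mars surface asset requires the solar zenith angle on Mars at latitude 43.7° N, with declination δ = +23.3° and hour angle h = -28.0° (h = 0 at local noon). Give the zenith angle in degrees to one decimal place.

θ_z = 30.7°

cos θ_z = sin ϕ sin δ + cos ϕ cos δ cos h = 0.273275 + 0.586283 = 0.859558.
θ_z = arccos(0.859558) = 30.7°.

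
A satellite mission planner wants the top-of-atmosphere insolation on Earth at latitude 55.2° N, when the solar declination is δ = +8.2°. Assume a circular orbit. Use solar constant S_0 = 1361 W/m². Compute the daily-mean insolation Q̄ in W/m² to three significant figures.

Q̄ ≈ 330 W/m²

cos h₀ = −tan(+55.2°) tan(+8.200°) = -0.2073, h₀ = 1.7796 rad.
Bracket: h₀ sin ϕ sin δ + cos ϕ cos δ sin h₀ = 1.7796×0.82115×0.14263 + 0.57071×0.98978×0.97827 = 0.208428 + 0.552603 = 0.761031.
Q̄ = (S_0/π) × [bracket] = (1361/π) × 0.761031 = 329.7 W/m².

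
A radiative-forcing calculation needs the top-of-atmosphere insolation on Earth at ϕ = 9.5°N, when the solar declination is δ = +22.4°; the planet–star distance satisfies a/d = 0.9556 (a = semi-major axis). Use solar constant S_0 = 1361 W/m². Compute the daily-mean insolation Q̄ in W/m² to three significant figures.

Q̄ ≈ 401 W/m²

cos h₀ = −tan(+9.5°) tan(+22.400°) = -0.0690, h₀ = 1.6398 rad.
Bracket: h₀ sin ϕ sin δ + cos ϕ cos δ sin h₀ = 1.6398×0.16505×0.38107 + 0.98629×0.92455×0.99762 = 0.103136 + 0.909704 = 1.012840.
Inverse-square distance factor (a/d)² = 0.9556² = 0.913171.
Q̄ = (S_0/π) × 0.913171 × [bracket] = (1361/π) × 0.913171 × 1.012840 = 400.7 W/m².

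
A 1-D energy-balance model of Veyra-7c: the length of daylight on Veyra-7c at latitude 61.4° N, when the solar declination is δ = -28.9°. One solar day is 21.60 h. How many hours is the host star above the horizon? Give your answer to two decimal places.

cos H₀ = −tan φ · tan δ = 1.0125 ≥ 1, so the host star never rises (polar night) and H₀ = 0.
Daylight = 2H₀/(2π) × 21.60 h = (0.0000/π) × 21.60 = 0.00 h.

0.00 h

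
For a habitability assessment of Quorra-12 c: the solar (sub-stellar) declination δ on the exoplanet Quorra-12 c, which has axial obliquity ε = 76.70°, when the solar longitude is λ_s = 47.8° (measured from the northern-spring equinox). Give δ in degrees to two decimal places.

sin δ = sin ε · sin λ_s = sin 76.70° × sin 47.8° = 0.720935.
δ = arcsin(0.720935) = +46.13°.

δ = +46.13°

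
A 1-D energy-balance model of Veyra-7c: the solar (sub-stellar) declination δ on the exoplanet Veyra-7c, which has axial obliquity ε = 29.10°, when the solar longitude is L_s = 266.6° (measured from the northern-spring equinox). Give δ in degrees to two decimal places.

δ = -29.04°

sin δ = sin ε · sin L_s = sin 29.10° × sin 266.6° = -0.485479.
δ = arcsin(-0.485479) = -29.04°.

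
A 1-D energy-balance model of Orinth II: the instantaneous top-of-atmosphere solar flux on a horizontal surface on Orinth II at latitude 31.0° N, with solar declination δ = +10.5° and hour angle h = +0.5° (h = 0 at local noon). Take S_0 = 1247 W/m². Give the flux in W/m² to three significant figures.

cos θ_z = sin ϕ sin δ + cos ϕ cos δ cos h = 0.093858 + 0.842782 = 0.936640.
Flux = S_0 · cos θ_z = 1247 × 0.936640 = 1168 W/m².

1.17e+03 W/m²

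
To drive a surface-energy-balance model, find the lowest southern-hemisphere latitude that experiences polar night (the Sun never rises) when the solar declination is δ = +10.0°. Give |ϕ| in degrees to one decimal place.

|ϕ| = 80.0°

Polar night requires cos h₀ = −tan ϕ tan δ ≥ 1, i.e. tan ϕ tan δ ≤ −1.
The boundary is |tan ϕ| · |tan δ| = 1, so |ϕ| = 90° − |δ| = 90° − 10.0° = 80.0° in the southern hemisphere.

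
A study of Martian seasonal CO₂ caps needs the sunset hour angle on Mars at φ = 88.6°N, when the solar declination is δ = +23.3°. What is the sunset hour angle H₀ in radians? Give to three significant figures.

H₀ = 3.14 rad

Sunrise equation: cos H₀ = −tan φ · tan δ = -17.6218 ≤ −1, so the Sun never sets (polar day) and H₀ = π.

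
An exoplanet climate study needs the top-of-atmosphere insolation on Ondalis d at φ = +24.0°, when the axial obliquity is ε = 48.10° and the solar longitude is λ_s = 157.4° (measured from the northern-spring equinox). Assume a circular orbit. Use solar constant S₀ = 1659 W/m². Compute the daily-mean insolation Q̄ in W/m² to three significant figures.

Q̄ ≈ 563 W/m²

Solar declination: sin δ = sin ε · sin λ_s = sin 48.10° × sin 157.4° = 0.28604, so δ = +16.621°.
cos H₀ = −tan(+24.0°) tan(+16.621°) = -0.1329, H₀ = 1.7041 rad.
Bracket: H₀ sin φ sin δ + cos φ cos δ sin H₀ = 1.7041×0.40674×0.28604 + 0.91355×0.95822×0.99113 = 0.198262 + 0.867617 = 1.065879.
Q̄ = (S₀/π) × [bracket] = (1659/π) × 1.065879 = 562.9 W/m².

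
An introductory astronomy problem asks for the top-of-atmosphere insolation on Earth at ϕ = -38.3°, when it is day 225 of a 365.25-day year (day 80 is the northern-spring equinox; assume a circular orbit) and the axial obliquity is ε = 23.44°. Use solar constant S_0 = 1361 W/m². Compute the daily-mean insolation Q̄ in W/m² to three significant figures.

Q̄ ≈ 235 W/m²

Solar longitude: L_s = 360° × (225 − 80)/365.25 = 142.916°.
sin δ = sin 23.44° × sin 142.916° = 0.23986, so δ = +13.878°.
cos h₀ = −tan(-38.3°) tan(+13.878°) = 0.1951, h₀ = 1.3744 rad.
Bracket: h₀ sin ϕ sin δ + cos ϕ cos δ sin h₀ = 1.3744×-0.61978×0.23986 + 0.78478×0.97081×0.98078 = -0.204319 + 0.747229 = 0.542910.
Q̄ = (S_0/π) × [bracket] = (1361/π) × 0.542910 = 235.2 W/m².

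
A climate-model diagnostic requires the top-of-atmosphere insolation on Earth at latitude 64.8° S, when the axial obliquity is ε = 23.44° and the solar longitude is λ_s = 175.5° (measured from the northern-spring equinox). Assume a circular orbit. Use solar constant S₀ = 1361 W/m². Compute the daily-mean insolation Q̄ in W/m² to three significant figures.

Q̄ ≈ 166 W/m²

Solar declination: sin δ = sin ε · sin λ_s = sin 23.44° × sin 175.5° = 0.03121, so δ = +1.788°.
cos H₀ = −tan(-64.8°) tan(+1.788°) = 0.0664, H₀ = 1.5044 rad.
Bracket: H₀ sin φ sin δ + cos φ cos δ sin H₀ = 1.5044×-0.90483×0.03121 + 0.42578×0.99951×0.99780 = -0.042484 + 0.424635 = 0.382151.
Q̄ = (S₀/π) × [bracket] = (1361/π) × 0.382151 = 165.6 W/m².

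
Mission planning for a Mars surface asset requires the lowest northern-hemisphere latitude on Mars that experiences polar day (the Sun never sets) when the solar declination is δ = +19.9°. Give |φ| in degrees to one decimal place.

|φ| = 70.1°

Polar day requires cos H₀ = −tan φ tan δ ≤ −1, i.e. tan φ tan δ ≥ 1.
The boundary is |tan φ| · |tan δ| = 1, so |φ| = 90° − |δ| = 90° − 19.9° = 70.1° in the northern hemisphere.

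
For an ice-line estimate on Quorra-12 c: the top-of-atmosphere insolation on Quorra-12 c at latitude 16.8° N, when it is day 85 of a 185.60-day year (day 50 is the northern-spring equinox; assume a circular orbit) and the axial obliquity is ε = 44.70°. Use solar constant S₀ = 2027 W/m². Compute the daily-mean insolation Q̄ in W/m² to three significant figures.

Q̄ ≈ 675 W/m²

Solar longitude: λ_s = 360° × (85 − 50)/185.60 = 67.888°.
sin δ = sin 44.70° × sin 67.888° = 0.65166, so δ = +40.667°.
cos H₀ = −tan(+16.8°) tan(+40.667°) = -0.2594, H₀ = 1.8332 rad.
Bracket: H₀ sin φ sin δ + cos φ cos δ sin H₀ = 1.8332×0.28903×0.65166 + 0.95732×0.75851×0.96577 = 0.345282 + 0.701281 = 1.046563.
Q̄ = (S₀/π) × [bracket] = (2027/π) × 1.046563 = 675.3 W/m².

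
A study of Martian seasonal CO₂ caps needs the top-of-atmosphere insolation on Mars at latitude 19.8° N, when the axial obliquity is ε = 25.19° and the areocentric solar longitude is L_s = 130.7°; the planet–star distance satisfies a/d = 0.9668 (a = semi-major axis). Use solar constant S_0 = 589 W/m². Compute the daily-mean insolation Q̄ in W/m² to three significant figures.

sin δ = sin 25.19° × sin 130.7° = 0.32268, so δ = +18.825°.
cos h₀ = −tan(+19.8°) tan(+18.825°) = -0.1227, h₀ = 1.6938 rad.
Bracket: h₀ sin ϕ sin δ + cos ϕ cos δ sin h₀ = 1.6938×0.33874×0.32268 + 0.94088×0.94651×0.99244 = 0.185140 + 0.883820 = 1.068960.
Inverse-square distance factor (a/d)² = 0.9668² = 0.934702.
Q̄ = (S_0/π) × 0.934702 × [bracket] = (589/π) × 0.934702 × 1.068960 = 187.3 W/m².

Q̄ ≈ 187 W/m²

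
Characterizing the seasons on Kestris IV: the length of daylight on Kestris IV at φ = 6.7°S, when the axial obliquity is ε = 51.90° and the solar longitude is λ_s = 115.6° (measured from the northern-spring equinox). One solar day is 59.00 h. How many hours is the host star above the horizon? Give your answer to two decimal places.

Solar declination: sin δ = sin ε · sin λ_s = sin 51.90° × sin 115.6° = 0.70968, so δ = +45.209°.
cos H₀ = −tan φ · tan δ = −tan(-6.7°) × tan(+45.209°) = 0.1183, so H₀ = 1.4522 rad = 83.20°.
Daylight = 2H₀/(2π) × 59.00 h = (1.4522/π) × 59.00 = 27.27 h.

27.27 h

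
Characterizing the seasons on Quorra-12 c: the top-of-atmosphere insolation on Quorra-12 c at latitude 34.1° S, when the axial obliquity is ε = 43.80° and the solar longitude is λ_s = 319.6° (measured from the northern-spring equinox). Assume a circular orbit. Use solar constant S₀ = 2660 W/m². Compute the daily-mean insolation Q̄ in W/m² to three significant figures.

Q̄ ≈ 998 W/m²

Solar declination: sin δ = sin ε · sin λ_s = sin 43.80° × sin 319.6° = -0.44859, so δ = -26.653°.
cos H₀ = −tan(-34.1°) tan(-26.653°) = -0.3398, H₀ = 1.9175 rad.
Bracket: H₀ sin φ sin δ + cos φ cos δ sin H₀ = 1.9175×-0.56064×-0.44859 + 0.82806×0.89374×0.94049 = 0.482246 + 0.696029 = 1.178275.
Q̄ = (S₀/π) × [bracket] = (2660/π) × 1.178275 = 997.7 W/m².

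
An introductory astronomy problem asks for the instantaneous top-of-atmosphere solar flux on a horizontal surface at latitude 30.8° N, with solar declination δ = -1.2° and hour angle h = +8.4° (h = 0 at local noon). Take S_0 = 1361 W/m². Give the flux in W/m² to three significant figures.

cos θ_z = sin ϕ sin δ + cos ϕ cos δ cos h = -0.010723 + 0.849559 = 0.838836.
Flux = S_0 · cos θ_z = 1361 × 0.838836 = 1142 W/m².

1.14e+03 W/m²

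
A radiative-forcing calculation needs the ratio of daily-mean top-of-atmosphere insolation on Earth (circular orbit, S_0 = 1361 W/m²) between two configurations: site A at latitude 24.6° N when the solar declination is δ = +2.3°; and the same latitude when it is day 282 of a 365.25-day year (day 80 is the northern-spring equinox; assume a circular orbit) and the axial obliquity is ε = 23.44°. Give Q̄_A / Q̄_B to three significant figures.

— Configuration A (ϕ=+24.6°):
cos h₀ = −tan(+24.6°) tan(+2.300°) = -0.0184, h₀ = 1.5892 rad.
Bracket: h₀ sin ϕ sin δ + cos ϕ cos δ sin h₀ = 1.5892×0.41628×0.04013 + 0.90924×0.99919×0.99983 = 0.026548 + 0.908349 = 0.934897.
Q̄ = (S_0/π) × [bracket] = (1361/π) × 0.934897 = 405.02 W/m².
— Configuration B (ϕ=+24.6°):
Solar longitude: L_s = 360° × (282 − 80)/365.25 = 199.097°.
sin δ = sin 23.44° × sin 199.097° = -0.13014, so δ = -7.478°.
cos h₀ = −tan(+24.6°) tan(-7.478°) = 0.0601, h₀ = 1.5107 rad.
Bracket: h₀ sin ϕ sin δ + cos ϕ cos δ sin h₀ = 1.5107×0.41628×-0.13014 + 0.90924×0.99150×0.99819 = -0.081842 + 0.899880 = 0.818038.
Q̄ = (S_0/π) × [bracket] = (1361/π) × 0.818038 = 354.39 W/m².
Ratio Q̄_A / Q̄_B = 405.02 / 354.39 = 1.143.

Q̄_A / Q̄_B ≈ 1.14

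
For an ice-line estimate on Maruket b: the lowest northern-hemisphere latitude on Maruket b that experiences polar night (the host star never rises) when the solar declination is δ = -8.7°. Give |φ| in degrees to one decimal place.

|φ| = 81.3°

Polar night requires cos H₀ = −tan φ tan δ ≥ 1, i.e. tan φ tan δ ≤ −1.
The boundary is |tan φ| · |tan δ| = 1, so |φ| = 90° − |δ| = 90° − 8.7° = 81.3° in the northern hemisphere.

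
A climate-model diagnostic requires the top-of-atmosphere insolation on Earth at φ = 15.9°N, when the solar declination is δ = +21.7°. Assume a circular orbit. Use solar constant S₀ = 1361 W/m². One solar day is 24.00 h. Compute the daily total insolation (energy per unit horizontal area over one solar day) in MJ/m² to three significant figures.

cos H₀ = −tan(+15.9°) tan(+21.700°) = -0.1134, H₀ = 1.6844 rad.
Bracket: H₀ sin φ sin δ + cos φ cos δ sin H₀ = 1.6844×0.27396×0.36975 + 0.96174×0.92913×0.99355 = 0.170624 + 0.887818 = 1.058442.
Q̄ = (S₀/π) × [bracket] = (1361/π) × 1.058442 = 458.54 W/m².
Daily total = Q̄ × 24.00 h × 3600 s/h = 458.54 × 24.00 × 3600 / 10⁶ = 39.62 MJ/m².

39.6 MJ/m²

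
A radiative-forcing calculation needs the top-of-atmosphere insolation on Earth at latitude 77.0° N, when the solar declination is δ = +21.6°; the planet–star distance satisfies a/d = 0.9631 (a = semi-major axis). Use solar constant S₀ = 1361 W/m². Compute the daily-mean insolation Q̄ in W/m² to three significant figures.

Q̄ ≈ 453 W/m²

cos H₀ = −tan(+77.0°) tan(+21.600°) = -1.7150 ≤ −1 ⇒ polar day, H₀ = π.
Bracket: H₀ sin φ sin δ + cos φ cos δ sin H₀ = 3.1416×0.97437×0.36812 + 0.22495×0.92978×0.00000 = 1.126845 + 0.000000 = 1.126845.
Inverse-square distance factor (a/d)² = 0.9631² = 0.927562.
Q̄ = (S₀/π) × 0.927562 × [bracket] = (1361/π) × 0.927562 × 1.126845 = 452.8 W/m².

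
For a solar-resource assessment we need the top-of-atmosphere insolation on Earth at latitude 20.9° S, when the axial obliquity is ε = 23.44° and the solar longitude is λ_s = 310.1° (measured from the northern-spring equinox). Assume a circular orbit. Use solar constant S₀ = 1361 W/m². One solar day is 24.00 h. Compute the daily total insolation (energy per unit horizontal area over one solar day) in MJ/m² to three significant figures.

39.9 MJ/m²

Solar declination: sin δ = sin ε · sin λ_s = sin 23.44° × sin 310.1° = -0.30428, so δ = -17.715°.
cos H₀ = −tan(-20.9°) tan(-17.715°) = -0.1220, H₀ = 1.6931 rad.
Bracket: H₀ sin φ sin δ + cos φ cos δ sin H₀ = 1.6931×-0.35674×-0.30428 + 0.93420×0.95258×0.99253 = 0.183784 + 0.883253 = 1.067037.
Q̄ = (S₀/π) × [bracket] = (1361/π) × 1.067037 = 462.26 W/m².
Daily total = Q̄ × 24.00 h × 3600 s/h = 462.26 × 24.00 × 3600 / 10⁶ = 39.94 MJ/m².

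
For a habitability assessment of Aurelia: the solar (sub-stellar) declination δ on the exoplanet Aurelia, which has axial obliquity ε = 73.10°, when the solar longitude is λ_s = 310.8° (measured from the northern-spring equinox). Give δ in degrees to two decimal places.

δ = -46.41°

sin δ = sin ε · sin λ_s = sin 73.10° × sin 310.8° = -0.724303.
δ = arcsin(-0.724303) = -46.41°.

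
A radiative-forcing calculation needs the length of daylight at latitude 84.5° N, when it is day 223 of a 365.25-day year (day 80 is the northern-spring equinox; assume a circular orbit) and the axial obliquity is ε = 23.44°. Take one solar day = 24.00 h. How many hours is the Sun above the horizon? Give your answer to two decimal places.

Solar longitude: λ_s = 360° × (223 − 80)/365.25 = 140.945°.
sin δ = sin 23.44° × sin 140.945° = 0.25064, so δ = +14.515°.
Sunrise equation: cos H₀ = −tan φ · tan δ = -2.6888 ≤ −1, so the Sun never sets (polar day) and H₀ = π.
Daylight = 2H₀/(2π) × 24.00 h = (3.1416/π) × 24.00 = 24.00 h.

24.00 h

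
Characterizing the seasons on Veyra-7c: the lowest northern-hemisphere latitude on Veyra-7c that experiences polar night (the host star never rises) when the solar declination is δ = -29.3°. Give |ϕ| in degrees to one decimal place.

Polar night requires cos h₀ = −tan ϕ tan δ ≥ 1, i.e. tan ϕ tan δ ≤ −1.
The boundary is |tan ϕ| · |tan δ| = 1, so |ϕ| = 90° − |δ| = 90° − 29.3° = 60.7° in the northern hemisphere.

|ϕ| = 60.7°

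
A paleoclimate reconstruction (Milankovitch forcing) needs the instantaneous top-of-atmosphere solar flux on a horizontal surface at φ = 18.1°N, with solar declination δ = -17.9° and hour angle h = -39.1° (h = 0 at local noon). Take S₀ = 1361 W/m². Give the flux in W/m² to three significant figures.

cos θ_z = sin φ sin δ + cos φ cos δ cos h = -0.095488 + 0.701938 = 0.606450.
Flux = S₀ · cos θ_z = 1361 × 0.606450 = 825.4 W/m².

825 W/m²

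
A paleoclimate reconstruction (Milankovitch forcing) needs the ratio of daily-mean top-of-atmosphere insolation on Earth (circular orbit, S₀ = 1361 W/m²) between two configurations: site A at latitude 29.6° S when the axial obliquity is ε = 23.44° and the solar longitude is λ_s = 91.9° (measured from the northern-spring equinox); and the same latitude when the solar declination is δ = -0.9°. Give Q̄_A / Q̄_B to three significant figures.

Q̄_A / Q̄_B ≈ 0.583

— Configuration A (φ=-29.6°):
Solar declination: sin δ = sin ε · sin λ_s = sin 23.44° × sin 91.9° = 0.39757, so δ = +23.426°.
cos H₀ = −tan(-29.6°) tan(+23.426°) = 0.2461, H₀ = 1.3221 rad.
Bracket: H₀ sin φ sin δ + cos φ cos δ sin H₀ = 1.3221×-0.49394×0.39757 + 0.86949×0.91757×0.96923 = -0.259628 + 0.773269 = 0.513641.
Q̄ = (S₀/π) × [bracket] = (1361/π) × 0.513641 = 222.52 W/m².
— Configuration B (φ=-29.6°):
cos H₀ = −tan(-29.6°) tan(-0.900°) = -0.0089, H₀ = 1.5797 rad.
Bracket: H₀ sin φ sin δ + cos φ cos δ sin H₀ = 1.5797×-0.49394×-0.01571 + 0.86949×0.99988×0.99996 = 0.012258 + 0.869351 = 0.881609.
Q̄ = (S₀/π) × [bracket] = (1361/π) × 0.881609 = 381.93 W/m².
Ratio Q̄_A / Q̄_B = 222.52 / 381.93 = 0.5826.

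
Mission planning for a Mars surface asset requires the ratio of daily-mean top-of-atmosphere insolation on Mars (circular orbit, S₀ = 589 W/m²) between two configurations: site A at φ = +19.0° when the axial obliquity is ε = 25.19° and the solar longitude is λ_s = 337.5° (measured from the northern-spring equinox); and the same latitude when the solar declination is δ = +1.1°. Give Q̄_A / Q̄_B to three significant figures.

Q̄_A / Q̄_B ≈ 0.891

— Configuration A (φ=+19.0°):
Solar declination: sin δ = sin ε · sin λ_s = sin 25.19° × sin 337.5° = -0.16288, so δ = -9.374°.
cos H₀ = −tan(+19.0°) tan(-9.374°) = 0.0568, H₀ = 1.5139 rad.
Bracket: H₀ sin φ sin δ + cos φ cos δ sin H₀ = 1.5139×0.32557×-0.16288 + 0.94552×0.98665×0.99838 = -0.080280 + 0.931386 = 0.851106.
Q̄ = (S₀/π) × [bracket] = (589/π) × 0.851106 = 159.57 W/m².
— Configuration B (φ=+19.0°):
cos H₀ = −tan(+19.0°) tan(+1.100°) = -0.0066, H₀ = 1.5774 rad.
Bracket: H₀ sin φ sin δ + cos φ cos δ sin H₀ = 1.5774×0.32557×0.01920 + 0.94552×0.99982×0.99998 = 0.009860 + 0.945331 = 0.955191.
Q̄ = (S₀/π) × [bracket] = (589/π) × 0.955191 = 179.08 W/m².
Ratio Q̄_A / Q̄_B = 159.57 / 179.08 = 0.8911.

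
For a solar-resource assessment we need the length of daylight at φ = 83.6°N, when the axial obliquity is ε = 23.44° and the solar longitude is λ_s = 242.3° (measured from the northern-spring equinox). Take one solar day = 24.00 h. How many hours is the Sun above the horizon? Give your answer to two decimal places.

Solar declination: sin δ = sin ε · sin λ_s = sin 23.44° × sin 242.3° = -0.35220, so δ = -20.622°.
cos H₀ = −tan φ · tan δ = 3.3549 ≥ 1, so the Sun never rises (polar night) and H₀ = 0.
Daylight = 2H₀/(2π) × 24.00 h = (0.0000/π) × 24.00 = 0.00 h.

0.00 h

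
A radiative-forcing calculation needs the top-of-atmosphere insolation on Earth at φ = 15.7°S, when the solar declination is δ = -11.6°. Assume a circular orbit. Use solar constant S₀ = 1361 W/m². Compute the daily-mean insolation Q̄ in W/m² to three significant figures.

Q̄ ≈ 446 W/m²

cos H₀ = −tan(-15.7°) tan(-11.600°) = -0.0577, H₀ = 1.6285 rad.
Bracket: H₀ sin φ sin δ + cos φ cos δ sin H₀ = 1.6285×-0.27060×-0.20108 + 0.96269×0.97958×0.99833 = 0.088610 + 0.941457 = 1.030067.
Q̄ = (S₀/π) × [bracket] = (1361/π) × 1.030067 = 446.2 W/m².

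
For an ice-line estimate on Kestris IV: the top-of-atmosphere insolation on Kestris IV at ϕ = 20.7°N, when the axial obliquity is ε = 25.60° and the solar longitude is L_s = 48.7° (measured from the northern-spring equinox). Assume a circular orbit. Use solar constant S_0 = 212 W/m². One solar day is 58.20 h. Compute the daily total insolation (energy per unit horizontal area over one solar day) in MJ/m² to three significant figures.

15.2 MJ/m²

Solar declination: sin δ = sin ε · sin L_s = sin 25.60° × sin 48.7° = 0.32461, so δ = +18.942°.
cos h₀ = −tan(+20.7°) tan(+18.942°) = -0.1297, h₀ = 1.7008 rad.
Bracket: h₀ sin ϕ sin δ + cos ϕ cos δ sin h₀ = 1.7008×0.35347×0.32461 + 0.93544×0.94585×0.99156 = 0.195150 + 0.877318 = 1.072468.
Q̄ = (S_0/π) × [bracket] = (212/π) × 1.072468 = 72.372 W/m².
Daily total = Q̄ × 58.20 h × 3600 s/h = 72.372 × 58.20 × 3600 / 10⁶ = 15.16 MJ/m².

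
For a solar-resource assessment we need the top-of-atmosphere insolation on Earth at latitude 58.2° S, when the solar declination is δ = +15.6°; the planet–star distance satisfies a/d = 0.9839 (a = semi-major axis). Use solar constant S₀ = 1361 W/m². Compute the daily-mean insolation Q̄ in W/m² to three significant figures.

cos H₀ = −tan(-58.2°) tan(+15.600°) = 0.4503, H₀ = 1.1037 rad.
Bracket: H₀ sin φ sin δ + cos φ cos δ sin H₀ = 1.1037×-0.84989×0.26892 + 0.52696×0.96316×0.89287 = -0.252253 + 0.453173 = 0.200920.
Inverse-square distance factor (a/d)² = 0.9839² = 0.968059.
Q̄ = (S₀/π) × 0.968059 × [bracket] = (1361/π) × 0.968059 × 0.200920 = 84.26 W/m².

Q̄ ≈ 84.3 W/m²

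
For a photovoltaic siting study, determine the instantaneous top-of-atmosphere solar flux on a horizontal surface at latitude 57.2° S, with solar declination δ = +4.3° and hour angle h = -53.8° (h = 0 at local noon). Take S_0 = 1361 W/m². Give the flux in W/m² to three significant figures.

cos θ_z = sin ϕ sin δ + cos ϕ cos δ cos h = -0.063025 + 0.319035 = 0.256010.
Flux = S_0 · cos θ_z = 1361 × 0.256010 = 348.4 W/m².

348 W/m²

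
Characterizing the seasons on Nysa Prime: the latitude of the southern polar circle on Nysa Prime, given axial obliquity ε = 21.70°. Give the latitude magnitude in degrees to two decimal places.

68.30°

The polar circle is the lowest latitude that experiences at least one full rotation of continuous darkness at the northern-summer solstice; it lies at |φ| = 90° − ε = 90° − 21.70° = 68.30°.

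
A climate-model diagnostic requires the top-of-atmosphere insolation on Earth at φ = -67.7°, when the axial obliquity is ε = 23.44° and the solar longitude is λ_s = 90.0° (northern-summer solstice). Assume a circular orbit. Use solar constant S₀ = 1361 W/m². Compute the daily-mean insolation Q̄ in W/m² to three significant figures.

Q̄ ≈ 0.00 W/m²

Solar declination: sin δ = sin ε · sin λ_s = sin 23.44° × sin 90.0° = 0.39779, so δ = +23.440°.
cos H₀ = −tan(-67.7°) tan(+23.440°) = 1.0571 ≥ 1 ⇒ polar night, H₀ = 0 and Q̄ = 0.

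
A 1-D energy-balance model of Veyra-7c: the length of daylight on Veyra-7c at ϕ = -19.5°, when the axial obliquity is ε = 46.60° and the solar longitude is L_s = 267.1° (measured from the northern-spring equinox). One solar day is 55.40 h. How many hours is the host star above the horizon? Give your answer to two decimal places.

34.45 h

Solar declination: sin δ = sin ε · sin L_s = sin 46.60° × sin 267.1° = -0.72564, so δ = -46.522°.
cos h₀ = −tan ϕ · tan δ = −tan(-19.5°) × tan(-46.522°) = -0.3735, so h₀ = 1.9535 rad = 111.93°.
Daylight = 2h₀/(2π) × 55.40 h = (1.9535/π) × 55.40 = 34.45 h.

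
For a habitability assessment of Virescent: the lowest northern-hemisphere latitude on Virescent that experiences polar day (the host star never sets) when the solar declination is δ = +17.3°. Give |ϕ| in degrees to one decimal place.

Polar day requires cos h₀ = −tan ϕ tan δ ≤ −1, i.e. tan ϕ tan δ ≥ 1.
The boundary is |tan ϕ| · |tan δ| = 1, so |ϕ| = 90° − |δ| = 90° − 17.3° = 72.7° in the northern hemisphere.

|ϕ| = 72.7°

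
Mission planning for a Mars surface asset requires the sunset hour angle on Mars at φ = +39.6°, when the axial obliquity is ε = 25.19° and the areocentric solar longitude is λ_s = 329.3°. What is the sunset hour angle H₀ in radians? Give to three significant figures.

H₀ = 1.39 rad

sin δ = sin 25.19° × sin 329.3° = -0.21730, so δ = -12.550°.
cos H₀ = −tan φ · tan δ = −tan(+39.6°) × tan(-12.550°) = 0.1842, so H₀ = 1.3856 rad = 79.39°.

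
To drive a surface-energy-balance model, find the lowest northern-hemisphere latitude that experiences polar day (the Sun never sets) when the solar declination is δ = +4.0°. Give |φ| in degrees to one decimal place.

Polar day requires cos H₀ = −tan φ tan δ ≤ −1, i.e. tan φ tan δ ≥ 1.
The boundary is |tan φ| · |tan δ| = 1, so |φ| = 90° − |δ| = 90° − 4.0° = 86.0° in the northern hemisphere.

|φ| = 86.0°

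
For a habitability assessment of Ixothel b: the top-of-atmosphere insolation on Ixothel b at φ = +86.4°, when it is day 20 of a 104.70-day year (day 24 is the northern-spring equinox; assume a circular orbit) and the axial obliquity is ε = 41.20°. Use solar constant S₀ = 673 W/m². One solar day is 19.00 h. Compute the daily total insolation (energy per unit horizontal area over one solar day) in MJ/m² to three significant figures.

0.00 MJ/m²

Solar longitude: λ_s = 360° × (20 − 24)/104.70 = -13.754°, i.e. -13.754° + 360° = 346.246°.
sin δ = sin 41.20° × sin 346.246° = -0.15660, so δ = -9.010°.
cos H₀ = −tan(+86.4°) tan(-9.010°) = 2.5202 ≥ 1 ⇒ polar night, H₀ = 0 and Q̄ = 0.
Daily total = Q̄ × 19.00 h × 3600 s/h = 0.00 MJ/m².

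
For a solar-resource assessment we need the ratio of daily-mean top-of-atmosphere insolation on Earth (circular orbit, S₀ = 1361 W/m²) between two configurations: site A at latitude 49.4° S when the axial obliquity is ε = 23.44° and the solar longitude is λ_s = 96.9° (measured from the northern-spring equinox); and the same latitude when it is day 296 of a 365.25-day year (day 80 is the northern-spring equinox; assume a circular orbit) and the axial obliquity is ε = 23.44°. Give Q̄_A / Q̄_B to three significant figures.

Q̄_A / Q̄_B ≈ 0.223

— Configuration A (φ=-49.4°):
Solar declination: sin δ = sin ε · sin λ_s = sin 23.44° × sin 96.9° = 0.39491, so δ = +23.260°.
cos H₀ = −tan(-49.4°) tan(+23.260°) = 0.5015, H₀ = 1.0455 rad.
Bracket: H₀ sin φ sin δ + cos φ cos δ sin H₀ = 1.0455×-0.75927×0.39491 + 0.65077×0.91872×0.86515 = -0.313486 + 0.517252 = 0.203766.
Q̄ = (S₀/π) × [bracket] = (1361/π) × 0.203766 = 88.275 W/m².
— Configuration B (φ=-49.4°):
Solar longitude: λ_s = 360° × (296 − 80)/365.25 = 212.895°.
sin δ = sin 23.44° × sin 212.895° = -0.21604, so δ = -12.477°.
cos H₀ = −tan(-49.4°) tan(-12.477°) = -0.2582, H₀ = 1.8319 rad.
Bracket: H₀ sin φ sin δ + cos φ cos δ sin H₀ = 1.8319×-0.75927×-0.21604 + 0.65077×0.97638×0.96610 = 0.300491 + 0.613859 = 0.914350.
Q̄ = (S₀/π) × [bracket] = (1361/π) × 0.914350 = 396.11 W/m².
Ratio Q̄_A / Q̄_B = 88.275 / 396.11 = 0.2229.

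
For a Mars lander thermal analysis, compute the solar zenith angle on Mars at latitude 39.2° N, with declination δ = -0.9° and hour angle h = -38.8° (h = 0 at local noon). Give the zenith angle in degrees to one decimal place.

cos θ_z = sin φ sin δ + cos φ cos δ cos h = -0.009927 + 0.603869 = 0.593942.
θ_z = arccos(0.593942) = 53.6°.

θ_z = 53.6°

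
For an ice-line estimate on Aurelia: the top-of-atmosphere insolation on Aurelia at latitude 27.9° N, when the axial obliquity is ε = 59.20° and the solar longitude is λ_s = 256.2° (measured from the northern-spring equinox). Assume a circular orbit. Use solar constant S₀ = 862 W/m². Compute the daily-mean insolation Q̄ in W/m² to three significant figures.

Q̄ ≈ 11.3 W/m²

Solar declination: sin δ = sin ε · sin λ_s = sin 59.20° × sin 256.2° = -0.83417, so δ = -56.529°.
cos H₀ = −tan(+27.9°) tan(-56.529°) = 0.8008, H₀ = 0.6421 rad.
Bracket: H₀ sin φ sin δ + cos φ cos δ sin H₀ = 0.6421×0.46793×-0.83417 + 0.88377×0.55151×0.59890 = -0.250633 + 0.291909 = 0.041276.
Q̄ = (S₀/π) × [bracket] = (862/π) × 0.041276 = 11.33 W/m².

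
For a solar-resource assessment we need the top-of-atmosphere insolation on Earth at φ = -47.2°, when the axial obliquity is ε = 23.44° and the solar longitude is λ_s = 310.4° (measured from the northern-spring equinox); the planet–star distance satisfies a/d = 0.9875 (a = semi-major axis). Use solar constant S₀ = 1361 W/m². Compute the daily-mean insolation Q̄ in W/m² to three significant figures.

Solar declination: sin δ = sin ε · sin λ_s = sin 23.44° × sin 310.4° = -0.30293, so δ = -17.634°.
cos H₀ = −tan(-47.2°) tan(-17.634°) = -0.3433, H₀ = 1.9212 rad.
Bracket: H₀ sin φ sin δ + cos φ cos δ sin H₀ = 1.9212×-0.73373×-0.30293 + 0.67944×0.95301×0.93924 = 0.427023 + 0.608170 = 1.035193.
Inverse-square distance factor (a/d)² = 0.9875² = 0.975156.
Q̄ = (S₀/π) × 0.975156 × [bracket] = (1361/π) × 0.975156 × 1.035193 = 437.3 W/m².

Q̄ ≈ 437 W/m²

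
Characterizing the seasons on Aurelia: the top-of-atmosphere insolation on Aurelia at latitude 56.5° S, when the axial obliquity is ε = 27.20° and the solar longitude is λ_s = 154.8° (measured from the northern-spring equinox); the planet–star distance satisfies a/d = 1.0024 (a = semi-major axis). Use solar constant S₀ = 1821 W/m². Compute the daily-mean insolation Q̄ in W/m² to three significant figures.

Q̄ ≈ 181 W/m²

Solar declination: sin δ = sin ε · sin λ_s = sin 27.20° × sin 154.8° = 0.19462, so δ = +11.223°.
cos H₀ = −tan(-56.5°) tan(+11.223°) = 0.2998, H₀ = 1.2663 rad.
Bracket: H₀ sin φ sin δ + cos φ cos δ sin H₀ = 1.2663×-0.83389×0.19462 + 0.55194×0.98088×0.95401 = -0.205510 + 0.516489 = 0.310979.
Inverse-square distance factor (a/d)² = 1.0024² = 1.004806.
Q̄ = (S₀/π) × 1.004806 × [bracket] = (1821/π) × 1.004806 × 0.310979 = 181.1 W/m².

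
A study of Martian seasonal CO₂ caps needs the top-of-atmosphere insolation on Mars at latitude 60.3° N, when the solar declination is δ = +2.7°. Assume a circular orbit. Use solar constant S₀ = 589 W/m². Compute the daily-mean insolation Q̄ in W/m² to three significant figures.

cos H₀ = −tan(+60.3°) tan(+2.700°) = -0.0827, H₀ = 1.6536 rad.
Bracket: H₀ sin φ sin δ + cos φ cos δ sin H₀ = 1.6536×0.86863×0.04711 + 0.49546×0.99889×0.99658 = 0.067667 + 0.493217 = 0.560884.
Q̄ = (S₀/π) × [bracket] = (589/π) × 0.560884 = 105.2 W/m².

Q̄ ≈ 105 W/m²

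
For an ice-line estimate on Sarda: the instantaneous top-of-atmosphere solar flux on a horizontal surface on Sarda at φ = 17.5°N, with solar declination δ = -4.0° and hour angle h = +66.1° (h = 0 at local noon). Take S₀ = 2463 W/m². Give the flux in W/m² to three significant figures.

898 W/m²

cos θ_z = sin φ sin δ + cos φ cos δ cos h = -0.020976 + 0.385449 = 0.364473.
Flux = S₀ · cos θ_z = 2463 × 0.364473 = 897.7 W/m².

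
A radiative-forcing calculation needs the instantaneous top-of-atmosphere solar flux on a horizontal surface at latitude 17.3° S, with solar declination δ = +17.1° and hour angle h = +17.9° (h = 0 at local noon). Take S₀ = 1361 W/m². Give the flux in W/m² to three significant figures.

cos θ_z = sin φ sin δ + cos φ cos δ cos h = -0.087440 + 0.868381 = 0.780941.
Flux = S₀ · cos θ_z = 1361 × 0.780941 = 1063 W/m².

1.06e+03 W/m²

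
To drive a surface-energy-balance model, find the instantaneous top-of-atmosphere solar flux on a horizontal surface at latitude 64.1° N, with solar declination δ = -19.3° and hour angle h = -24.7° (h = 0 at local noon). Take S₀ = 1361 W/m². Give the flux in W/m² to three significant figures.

cos θ_z = sin φ sin δ + cos φ cos δ cos h = -0.297317 + 0.374536 = 0.077219.
Flux = S₀ · cos θ_z = 1361 × 0.077219 = 105.1 W/m².

105 W/m²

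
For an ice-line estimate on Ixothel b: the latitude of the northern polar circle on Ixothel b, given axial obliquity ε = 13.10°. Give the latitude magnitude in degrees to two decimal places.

The polar circle is the lowest latitude that experiences at least one full rotation of continuous daylight at the northern-summer solstice; it lies at |ϕ| = 90° − ε = 90° − 13.10° = 76.90°.

76.90°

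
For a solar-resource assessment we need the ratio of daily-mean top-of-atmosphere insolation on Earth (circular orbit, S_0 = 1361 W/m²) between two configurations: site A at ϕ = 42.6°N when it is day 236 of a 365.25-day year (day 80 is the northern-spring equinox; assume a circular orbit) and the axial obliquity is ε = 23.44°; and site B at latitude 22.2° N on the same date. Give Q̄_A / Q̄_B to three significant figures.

Q̄_A / Q̄_B ≈ 0.905

— Configuration A (ϕ=+42.6°):
Solar longitude: L_s = 360° × (236 − 80)/365.25 = 153.758°.
sin δ = sin 23.44° × sin 153.758° = 0.17589, so δ = +10.130°.
cos h₀ = −tan(+42.6°) tan(+10.130°) = -0.1643, h₀ = 1.7358 rad.
Bracket: h₀ sin ϕ sin δ + cos ϕ cos δ sin h₀ = 1.7358×0.67688×0.17589 + 0.73610×0.98441×0.98641 = 0.206658 + 0.714777 = 0.921435.
Q̄ = (S_0/π) × [bracket] = (1361/π) × 0.921435 = 399.18 W/m².
— Configuration B (ϕ=+22.2°):
cos h₀ = −tan(+22.2°) tan(+10.130°) = -0.0729, h₀ = 1.6438 rad.
Bracket: h₀ sin ϕ sin δ + cos ϕ cos δ sin h₀ = 1.6438×0.37784×0.17589 + 0.92587×0.98441×0.99734 = 0.109244 + 0.909011 = 1.018255.
Q̄ = (S_0/π) × [bracket] = (1361/π) × 1.018255 = 441.13 W/m².
Ratio Q̄_A / Q̄_B = 399.18 / 441.13 = 0.9049.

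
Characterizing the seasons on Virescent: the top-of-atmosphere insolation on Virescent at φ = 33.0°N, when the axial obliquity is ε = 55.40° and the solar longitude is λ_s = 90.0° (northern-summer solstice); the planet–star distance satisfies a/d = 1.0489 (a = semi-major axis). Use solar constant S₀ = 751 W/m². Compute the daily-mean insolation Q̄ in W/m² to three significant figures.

Solar declination: sin δ = sin ε · sin λ_s = sin 55.40° × sin 90.0° = 0.82314, so δ = +55.400°.
cos H₀ = −tan(+33.0°) tan(+55.400°) = -0.9414, H₀ = 2.7975 rad.
Bracket: H₀ sin φ sin δ + cos φ cos δ sin H₀ = 2.7975×0.54464×0.82314 + 0.83867×0.56784×0.33738 = 1.254161 + 0.160671 = 1.414832.
Inverse-square distance factor (a/d)² = 1.0489² = 1.100191.
Q̄ = (S₀/π) × 1.100191 × [bracket] = (751/π) × 1.100191 × 1.414832 = 372.1 W/m².

Q̄ ≈ 372 W/m²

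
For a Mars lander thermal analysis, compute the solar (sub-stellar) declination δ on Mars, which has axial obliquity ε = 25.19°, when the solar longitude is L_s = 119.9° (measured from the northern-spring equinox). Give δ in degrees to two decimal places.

sin δ = sin ε · sin L_s = sin 25.19° × sin 119.9° = 0.368970.
δ = arcsin(0.368970) = +21.65°.

δ = +21.65°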